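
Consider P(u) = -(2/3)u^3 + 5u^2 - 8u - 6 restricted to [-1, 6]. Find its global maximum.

23/3

P'(u) = -2u^2 + 10u - 8, which vanishes at u = 1 and u = 4.
Candidates: P(-1) = 23/3; P(1) = -29/3; P(4) = -2/3; P(6) = -18.
So the maximum is P(-1) = 23/3.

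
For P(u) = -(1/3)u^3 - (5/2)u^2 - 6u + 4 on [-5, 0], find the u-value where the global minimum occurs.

The derivative is -u^2 - 5u - 6, which vanishes at u = -3 and u = -2.
Compare values at every candidate in [-5, 0]: P(-5) = 79/6,  P(-3) = 17/2,  P(-2) = 26/3,  P(0) = 4.
So the minimum is P(0) = 4.

0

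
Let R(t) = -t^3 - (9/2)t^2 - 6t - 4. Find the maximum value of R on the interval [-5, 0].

Differentiating, R'(t) = -3t^2 - 9t - 6; which vanishes at t = -2 and t = -1.
Evaluating at the critical points and endpoints: R(-5) = 77/2,  R(-2) = -2,  R(-1) = -3/2,  R(0) = -4.
So the maximum is R(-5) = 77/2.

77/2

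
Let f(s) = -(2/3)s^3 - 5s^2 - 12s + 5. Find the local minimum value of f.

f'(s) = -2s^2 - 10s - 12 = 0 at s = -3, -2.
Second-derivative test with f''(s) = -4s - 10: f''(-3) = 2 > 0 ⇒ local minimum; f''(-2) = -2 < 0 ⇒ local maximum.
So the local minimum value is f(-3) = 14.

14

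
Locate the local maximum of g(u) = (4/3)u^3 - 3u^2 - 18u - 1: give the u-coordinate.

Critical points: g'(u) = 4u^2 - 6u - 18 vanishes at u = -3/2, 3.
Since g''(u) = 8u - 6, we get g''(-3/2) = -18 < 0 ⇒ local maximum; g''(3) = 18 > 0 ⇒ local minimum.
The local maximum is g(-3/2) = 59/4.

-3/2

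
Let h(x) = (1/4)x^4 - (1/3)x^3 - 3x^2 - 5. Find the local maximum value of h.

-5

Critical points: h'(x) = x^3 - x^2 - 6x vanishes at x = -2, 0, 3.
Since h''(x) = 3x^2 - 2x - 6, we get h''(-2) = 10 > 0 ⇒ local minimum; h''(0) = -6 < 0 ⇒ local maximum; h''(3) = 15 > 0 ⇒ local minimum.
Thus h has its local maximum at x = 0, with value -5.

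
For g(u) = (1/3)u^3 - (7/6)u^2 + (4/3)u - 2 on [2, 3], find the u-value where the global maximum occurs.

g'(u) = u^2 - (7/3)u + 4/3, which has no zeros in [2, 3].
Candidates: g(2) = -4/3; g(3) = 1/2.
The maximum over the interval is 1/2, attained at u = 3.

3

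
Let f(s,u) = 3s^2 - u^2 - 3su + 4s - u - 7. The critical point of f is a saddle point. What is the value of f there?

-172/21

∂f/∂s = 6s - 3u + 4 = 0 and ∂f/∂u = -3s - 2u - 1 = 0, so (s, u) = (-11/21, 2/7).
The Hessian has f_{ss} = 6, f_{uu} = -2, f_{su} = -3, giving D = -21 < 0, so the point is a saddle point.
f(-11/21, 2/7) = -172/21.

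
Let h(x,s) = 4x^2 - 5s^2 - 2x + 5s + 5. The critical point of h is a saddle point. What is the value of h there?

∂h/∂x = 8x - 2 = 0 and ∂h/∂s = -10s + 5 = 0, so (x, s) = (1/4, 1/2).
The Hessian has h_{xx} = 8, h_{ss} = -10, h_{xs} = 0, giving D = -80 < 0, so the point is a saddle point.
h(1/4, 1/2) = 6.

6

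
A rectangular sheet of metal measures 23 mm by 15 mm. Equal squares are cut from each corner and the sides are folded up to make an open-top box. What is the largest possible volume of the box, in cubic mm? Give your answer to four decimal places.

459.0560

With cut size x, the volume is V(x) = x(23 − 2x)(15 − 2x) for 0 < x < 7.5.
V'(x) = 12x^2 − 152x + 345. Setting V'(x) = 0 gives x ≈ 2.9627 (the root in (0, 7.5)).
V''(x) = 24x − 152 is negative there, so this is the maximum; V ≈ 459.0560.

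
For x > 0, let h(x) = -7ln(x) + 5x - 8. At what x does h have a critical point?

7/5

h'(x) = -7/x + 5 = 0 gives x = 7/5.
h''(x) = 7/x², which is positive for x > 0, so this is a local minimum.
h(7/5) = -7·ln(7/5) + 7 - 8 ≈ -3.3553.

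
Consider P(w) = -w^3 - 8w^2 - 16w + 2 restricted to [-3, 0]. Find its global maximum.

Differentiating, P'(w) = -3w^2 - 16w - 16; whose only zero in [-3, 0] is w = -4/3.
Compare values at every candidate in [-3, 0]: P(-3) = 5; P(-4/3) = 310/27; P(0) = 2.
Hence the absolute maximum is 310/27 at w = -4/3.

310/27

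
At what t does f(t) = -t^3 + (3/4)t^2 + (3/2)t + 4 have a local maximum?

Critical points: f'(t) = -3t^2 + (3/2)t + 3/2 vanishes at t = -1/2, 1.
Since f''(t) = -6t + 3/2, we get f''(-1/2) = 9/2 > 0 ⇒ local minimum; f''(1) = -9/2 < 0 ⇒ local maximum.
The local maximum is f(1) = 21/4.

1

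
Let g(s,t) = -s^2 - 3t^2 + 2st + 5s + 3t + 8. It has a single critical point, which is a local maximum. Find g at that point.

∂g/∂s = -2s + 2t + 5 = 0 and ∂g/∂t = 2s - 6t + 3 = 0, so (s, t) = (9/2, 2).
The Hessian has g_{ss} = -2, g_{tt} = -6, g_{st} = 2, giving D = 8 > 0 with g_{ss} < 0, so the point is a local maximum.
g(9/2, 2) = 89/4.

89/4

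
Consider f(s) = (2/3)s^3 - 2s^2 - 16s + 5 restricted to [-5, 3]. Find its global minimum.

-145/3

The derivative is 2s^2 - 4s - 16, whose only zero in [-5, 3] is s = -2.
Evaluating at the critical points and endpoints: f(-5) = -145/3; f(-2) = 71/3; f(3) = -43.
Hence the absolute minimum is -145/3 at s = -5.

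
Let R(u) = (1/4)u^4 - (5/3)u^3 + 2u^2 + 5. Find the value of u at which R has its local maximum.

1

R'(u) = u^3 - 5u^2 + 4u. Setting R'(u) = 0 gives u ∈ {0, 1, 4}.
R''(u) = 3u^2 - 10u + 4. R''(0) = 4 > 0 ⇒ local minimum; R''(1) = -3 < 0 ⇒ local maximum; R''(4) = 12 > 0 ⇒ local minimum.
Thus R has its local maximum at u = 1, with value 67/12.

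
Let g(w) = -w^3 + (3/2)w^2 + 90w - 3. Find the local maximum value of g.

Critical points: g'(w) = -3w^2 + 3w + 90 vanishes at w = -5, 6.
g''(w) = -6w + 3. g''(-5) = 33 > 0 ⇒ local minimum; g''(6) = -33 < 0 ⇒ local maximum.
The local maximum is g(6) = 375.

375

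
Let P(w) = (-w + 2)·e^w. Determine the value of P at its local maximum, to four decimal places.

P'(w) = (-1)·e^w + (-w + 2)·1·e^w = (-w + 1)·e^w. Since e^w > 0, the only critical point is w = 1.
P''(1) has the same sign as -1 < 0, so this is a local maximum.
P(1) = (1)·e^(1) ≈ 2.7183.

2.7183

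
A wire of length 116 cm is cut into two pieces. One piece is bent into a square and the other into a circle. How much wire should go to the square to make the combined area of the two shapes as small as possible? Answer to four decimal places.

64.9715

Let x be the length used for the square. Square side x/4; circle radius (116−x)/(2π).
A(x) = (x/4)² + π·((116−x)/(2π))² = x²/16 + (116−x)²/(4π) for 0 ≤ x ≤ 116. A'(x) = x/8 − (116−x)/(2π) = 0 gives x = 4·116/(π+4) ≈ 64.9715.
A'' = 1/8 + 1/(2π) > 0, so this gives the minimum combined area; x ≈ 64.9715 cm to the square.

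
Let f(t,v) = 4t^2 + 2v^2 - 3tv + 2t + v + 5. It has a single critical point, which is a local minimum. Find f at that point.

97/23

∂f/∂t = 8t - 3v + 2 = 0 and ∂f/∂v = -3t + 4v + 1 = 0, so (t, v) = (-11/23, -14/23).
The Hessian has f_{tt} = 8, f_{vv} = 4, f_{tv} = -3, giving D = 23 > 0 with f_{tt} > 0, so the point is a local minimum.
f(-11/23, -14/23) = 97/23.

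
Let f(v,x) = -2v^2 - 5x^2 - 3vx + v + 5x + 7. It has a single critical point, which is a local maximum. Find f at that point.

∂f/∂v = -4v - 3x + 1 = 0 and ∂f/∂x = -3v - 10x + 5 = 0, so (v, x) = (-5/31, 17/31).
The Hessian has f_{vv} = -4, f_{xx} = -10, f_{vx} = -3, giving D = 31 > 0 with f_{vv} < 0, so the point is a local maximum.
f(-5/31, 17/31) = 257/31.

257/31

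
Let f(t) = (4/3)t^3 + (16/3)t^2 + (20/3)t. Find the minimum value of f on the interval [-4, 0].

The derivative is 4t^2 + (32/3)t + 20/3, which vanishes at t = -5/3 and t = -1.
Compare values at every candidate in [-4, 0]: f(-4) = -80/3,  f(-5/3) = -200/81,  f(-1) = -8/3,  f(0) = 0.
The minimum over the interval is -80/3, attained at t = -4.

-80/3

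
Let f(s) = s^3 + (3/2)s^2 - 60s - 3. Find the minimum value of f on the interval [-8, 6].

Differentiating, f'(s) = 3s^2 + 3s - 60; which vanishes at s = -5 and s = 4.
Evaluating at the critical points and endpoints: f(-8) = 61,  f(-5) = 419/2,  f(4) = -155,  f(6) = -93.
So the minimum is f(4) = -155.

-155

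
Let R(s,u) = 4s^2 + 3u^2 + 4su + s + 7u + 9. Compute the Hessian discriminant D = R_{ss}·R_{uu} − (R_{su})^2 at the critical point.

∂R/∂s = 8s + 4u + 1 = 0 and ∂R/∂u = 4s + 6u + 7 = 0, so (s, u) = (11/16, -13/8).
The Hessian has R_{ss} = 8, R_{uu} = 6, R_{su} = 4, giving D = 32 > 0 with R_{ss} > 0, so the point is a local minimum.
D = (8)·(6) − (4)^2 = 32.

32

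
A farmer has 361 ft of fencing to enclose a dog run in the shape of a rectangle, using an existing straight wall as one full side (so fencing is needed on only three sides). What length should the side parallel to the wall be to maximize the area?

361/2

Let the sides perpendicular to the wall have length x and the parallel side y, so 2x + y = 361 and the area is A = xy = x(361 − 2x).
A'(x) = 361 − 4x = 0 gives x = 361/4, and A''(x) = −4 < 0 confirms a maximum.
Then y = 361 − 2·361/4 = 361/2 and A = 130321/8.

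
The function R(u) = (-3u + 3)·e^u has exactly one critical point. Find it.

Differentiating with the product rule gives R'(u) = (-3u)·e^u. Since e^u > 0, the only critical point is u = 0.
R''(0) has the same sign as -3 < 0, so this is a local maximum.
R(0) = (3)·e^(0) ≈ 3.0000.

0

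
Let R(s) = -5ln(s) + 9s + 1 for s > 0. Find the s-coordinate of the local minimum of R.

R'(s) = -5/s + 9 = 0 gives s = 5/9.
R''(s) = 5/s², which is positive for s > 0, so this is a local minimum.
R(5/9) = -5·ln(5/9) + 5 + 1 ≈ 8.9389.

5/9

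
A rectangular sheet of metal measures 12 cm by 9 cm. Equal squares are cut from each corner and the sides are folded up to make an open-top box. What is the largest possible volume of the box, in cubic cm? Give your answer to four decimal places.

81.8722

With cut size x, the volume is V(x) = x(12 − 2x)(9 − 2x) for 0 < x < 4.5.
V'(x) = 12x^2 − 84x + 108. Setting V'(x) = 0 gives x ≈ 1.6972 (the root in (0, 4.5)).
V''(x) = 24x − 84 is negative there, so this is the maximum; V ≈ 81.8722.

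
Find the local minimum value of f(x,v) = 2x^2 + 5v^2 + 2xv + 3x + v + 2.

31/36

∂f/∂x = 4x + 2v + 3 = 0 and ∂f/∂v = 2x + 10v + 1 = 0, so (x, v) = (-7/9, 1/18).
The Hessian has f_{xx} = 4, f_{vv} = 10, f_{xv} = 2, giving D = 36 > 0 with f_{xx} > 0, so the point is a local minimum.
f(-7/9, 1/18) = 31/36.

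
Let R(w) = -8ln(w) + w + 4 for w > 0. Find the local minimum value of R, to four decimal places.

R'(w) = -8/w + 1 = 0 gives w = 8.
R''(w) = 8/w², which is positive for w > 0, so this is a local minimum.
R(8) = -8·ln(8) + 8 + 4 ≈ -4.6355.

-4.6355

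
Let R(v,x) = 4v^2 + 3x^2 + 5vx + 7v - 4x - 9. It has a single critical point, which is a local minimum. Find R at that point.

-558/23

∂R/∂v = 8v + 5x + 7 = 0 and ∂R/∂x = 5v + 6x - 4 = 0, so (v, x) = (-62/23, 67/23).
The Hessian has R_{vv} = 8, R_{xx} = 6, R_{vx} = 5, giving D = 23 > 0 with R_{vv} > 0, so the point is a local minimum.
R(-62/23, 67/23) = -558/23.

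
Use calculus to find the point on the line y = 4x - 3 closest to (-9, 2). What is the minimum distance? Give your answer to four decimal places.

Minimize D(x)^2 = (x + 9)^2 + (4x - 5)^2.
d/dx[D^2] = 2(x + 9) + 2·4·(4x - 5) = 0 ⇒ x = 11/17.
Then y = -7/17 and the distance is √(1681/17) ≈ 9.9440.

9.9440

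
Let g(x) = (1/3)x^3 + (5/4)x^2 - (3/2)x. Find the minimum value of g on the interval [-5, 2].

-35/12

Differentiating, g'(x) = x^2 + (5/2)x - 3/2; which vanishes at x = -3 and x = 1/2.
Compare values at every candidate in [-5, 2]: g(-5) = -35/12,  g(-3) = 27/4,  g(1/2) = -19/48,  g(2) = 14/3.
Hence the absolute minimum is -35/12 at x = -5.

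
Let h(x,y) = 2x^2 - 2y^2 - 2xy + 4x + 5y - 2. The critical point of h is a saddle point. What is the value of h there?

9/10

∂h/∂x = 4x - 2y + 4 = 0 and ∂h/∂y = -2x - 4y + 5 = 0, so (x, y) = (-3/10, 7/5).
The Hessian has h_{xx} = 4, h_{yy} = -4, h_{xy} = -2, giving D = -20 < 0, so the point is a saddle point.
h(-3/10, 7/5) = 9/10.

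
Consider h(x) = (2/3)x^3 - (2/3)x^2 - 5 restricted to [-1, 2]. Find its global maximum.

-7/3

Differentiating, h'(x) = 2x^2 - (4/3)x; which vanishes at x = 0 and x = 2/3.
Candidates: h(-1) = -19/3,  h(0) = -5,  h(2/3) = -413/81,  h(2) = -7/3.
Hence the absolute maximum is -7/3 at x = 2.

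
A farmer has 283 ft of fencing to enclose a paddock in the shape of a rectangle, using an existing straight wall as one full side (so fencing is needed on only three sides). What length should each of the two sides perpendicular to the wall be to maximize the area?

283/4

Let the sides perpendicular to the wall have length x and the parallel side y, so 2x + y = 283 and the area is A = xy = x(283 − 2x).
A'(x) = 283 − 4x = 0 gives x = 283/4, and A''(x) = −4 < 0 confirms a maximum.
Then y = 283 − 2·283/4 = 283/2 and A = 80089/8.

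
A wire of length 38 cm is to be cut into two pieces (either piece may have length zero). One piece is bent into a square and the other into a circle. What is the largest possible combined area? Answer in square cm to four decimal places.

Let x be the length used for the square. Square side x/4; circle radius (38−x)/(2π).
A(x) = (x/4)² + π·((38−x)/(2π))² = x²/16 + (38−x)²/(4π) for 0 ≤ x ≤ 38. A'(x) = x/8 − (38−x)/(2π) = 0 gives x = 4·38/(π+4) ≈ 21.2838.
A'' > 0, so the interior critical point is a minimum; the maximum is at an endpoint. A(0) = 114.9099 and A(38) = 90.2500, so the largest area is 114.9099.

114.9099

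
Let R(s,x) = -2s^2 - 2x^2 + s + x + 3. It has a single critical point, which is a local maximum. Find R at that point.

13/4

∂R/∂s = -4s + 1 = 0 and ∂R/∂x = -4x + 1 = 0, so (s, x) = (1/4, 1/4).
The Hessian has R_{ss} = -4, R_{xx} = -4, R_{sx} = 0, giving D = 16 > 0 with R_{ss} < 0, so the point is a local maximum.
R(1/4, 1/4) = 13/4.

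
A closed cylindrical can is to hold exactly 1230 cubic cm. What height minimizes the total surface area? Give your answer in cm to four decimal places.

11.6128

With radius r and height h, πr²h = 1230 so h = 1230/(πr²), and S(r) = 2πr² + 2πrh = 2πr² + 2·1230/r.
S'(r) = 4πr − 2·1230/r² = 0 ⇒ r³ = 1230/(2π), so r ≈ 5.8064 and h = 2r ≈ 11.6128.
S''(r) = 4π + 4·1230/r³ > 0, so this is the minimum; S ≈ 635.5035.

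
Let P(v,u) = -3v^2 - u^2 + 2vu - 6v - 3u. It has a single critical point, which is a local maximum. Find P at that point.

∂P/∂v = -6v + 2u - 6 = 0 and ∂P/∂u = 2v - 2u - 3 = 0, so (v, u) = (-9/4, -15/4).
The Hessian has P_{vv} = -6, P_{uu} = -2, P_{vu} = 2, giving D = 8 > 0 with P_{vv} < 0, so the point is a local maximum.
P(-9/4, -15/4) = 99/8.

99/8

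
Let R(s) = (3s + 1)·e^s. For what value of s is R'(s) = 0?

-4/3

Differentiating with the product rule gives R'(s) = (3s + 4)·e^s. Since e^s > 0, the only critical point is s = -4/3.
R''(-4/3) has the same sign as 3 > 0, so this is a local minimum.
R(-4/3) = (-3)·e^(-4/3) ≈ -0.7908.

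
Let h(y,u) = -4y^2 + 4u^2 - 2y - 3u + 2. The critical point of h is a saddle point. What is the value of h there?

27/16

∂h/∂y = -8y - 2 = 0 and ∂h/∂u = 8u - 3 = 0, so (y, u) = (-1/4, 3/8).
The Hessian has h_{yy} = -8, h_{uu} = 8, h_{yu} = 0, giving D = -64 < 0, so the point is a saddle point.
h(-1/4, 3/8) = 27/16.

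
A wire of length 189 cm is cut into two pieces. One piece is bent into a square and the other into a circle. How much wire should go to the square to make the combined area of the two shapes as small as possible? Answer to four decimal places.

Let x be the length used for the square. Square side x/4; circle radius (189−x)/(2π).
A(x) = (x/4)² + π·((189−x)/(2π))² = x²/16 + (189−x)²/(4π) for 0 ≤ x ≤ 189. A'(x) = x/8 − (189−x)/(2π) = 0 gives x = 4·189/(π+4) ≈ 105.8587.
A'' = 1/8 + 1/(2π) > 0, so this gives the minimum combined area; x ≈ 105.8587 cm to the square.

105.8587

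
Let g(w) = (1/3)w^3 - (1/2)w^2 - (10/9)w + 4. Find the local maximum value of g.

358/81

g'(w) = w^2 - w - 10/9. Setting g'(w) = 0 gives w ∈ {-2/3, 5/3}.
Since g''(w) = 2w - 1, we get g''(-2/3) = -7/3 < 0 ⇒ local maximum; g''(5/3) = 7/3 > 0 ⇒ local minimum.
So the local maximum value is g(-2/3) = 358/81.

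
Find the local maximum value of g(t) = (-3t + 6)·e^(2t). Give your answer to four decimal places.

30.1283

Differentiating with the product rule gives g'(t) = (-6t + 9)·e^(2t). Since e^(2t) > 0, the only critical point is t = 3/2.
g''(3/2) has the same sign as -6 < 0, so this is a local maximum.
g(3/2) = (3/2)·e^(3) ≈ 30.1283.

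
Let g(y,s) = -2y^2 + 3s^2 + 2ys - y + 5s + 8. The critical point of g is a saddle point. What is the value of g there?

187/28

∂g/∂y = -4y + 2s - 1 = 0 and ∂g/∂s = 2y + 6s + 5 = 0, so (y, s) = (-4/7, -9/14).
The Hessian has g_{yy} = -4, g_{ss} = 6, g_{ys} = 2, giving D = -28 < 0, so the point is a saddle point.
g(-4/7, -9/14) = 187/28.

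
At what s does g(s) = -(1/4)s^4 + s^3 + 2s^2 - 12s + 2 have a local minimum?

2

g'(s) = -s^3 + 3s^2 + 4s - 12 = 0 at s = -2, 2, 3.
Second-derivative test with g''(s) = -3s^2 + 6s + 4: g''(-2) = -20 < 0 ⇒ local maximum; g''(2) = 4 > 0 ⇒ local minimum; g''(3) = -5 < 0 ⇒ local maximum.
Thus g has its local minimum at s = 2, with value -10.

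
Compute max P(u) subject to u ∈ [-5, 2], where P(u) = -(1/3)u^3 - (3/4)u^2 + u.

P'(u) = -u^2 - (3/2)u + 1, which vanishes at u = -2 and u = 1/2.
Candidates: P(-5) = 215/12; P(-2) = -7/3; P(1/2) = 13/48; P(2) = -11/3.
Hence the absolute maximum is 215/12 at u = -5.

215/12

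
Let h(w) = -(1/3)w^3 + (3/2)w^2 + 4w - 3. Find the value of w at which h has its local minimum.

h'(w) = -w^2 + 3w + 4 = 0 at w = -1, 4.
Second-derivative test with h''(w) = -2w + 3: h''(-1) = 5 > 0 ⇒ local minimum; h''(4) = -5 < 0 ⇒ local maximum.
Thus h has its local minimum at w = -1, with value -31/6.

-1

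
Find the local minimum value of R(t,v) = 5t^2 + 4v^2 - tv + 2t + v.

-23/79

∂R/∂t = 10t - v + 2 = 0 and ∂R/∂v = -t + 8v + 1 = 0, so (t, v) = (-17/79, -12/79).
The Hessian has R_{tt} = 10, R_{vv} = 8, R_{tv} = -1, giving D = 79 > 0 with R_{tt} > 0, so the point is a local minimum.
R(-17/79, -12/79) = -23/79.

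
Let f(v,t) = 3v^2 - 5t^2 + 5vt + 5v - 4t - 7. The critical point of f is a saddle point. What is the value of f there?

-572/85

∂f/∂v = 6v + 5t + 5 = 0 and ∂f/∂t = 5v - 10t - 4 = 0, so (v, t) = (-6/17, -49/85).
The Hessian has f_{vv} = 6, f_{tt} = -10, f_{vt} = 5, giving D = -85 < 0, so the point is a saddle point.
f(-6/17, -49/85) = -572/85.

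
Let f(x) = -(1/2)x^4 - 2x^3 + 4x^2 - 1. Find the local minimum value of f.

Critical points: f'(x) = -2x^3 - 6x^2 + 8x vanishes at x = -4, 0, 1.
f''(x) = -6x^2 - 12x + 8. f''(-4) = -40 < 0 ⇒ local maximum; f''(0) = 8 > 0 ⇒ local minimum; f''(1) = -10 < 0 ⇒ local maximum.
The local minimum is f(0) = -1.

-1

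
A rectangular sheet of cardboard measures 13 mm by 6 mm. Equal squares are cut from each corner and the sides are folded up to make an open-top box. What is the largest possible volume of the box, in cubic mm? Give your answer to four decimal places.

45.9710

With cut size x, the volume is V(x) = x(13 − 2x)(6 − 2x) for 0 < x < 3.
V'(x) = 12x^2 − 76x + 78. Setting V'(x) = 0 gives x ≈ 1.2884 (the root in (0, 3)).
V''(x) = 24x − 76 is negative there, so this is the maximum; V ≈ 45.9710.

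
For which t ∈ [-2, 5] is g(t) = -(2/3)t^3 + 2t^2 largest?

Differentiating, g'(t) = -2t^2 + 4t; which vanishes at t = 0 and t = 2.
Candidates: g(-2) = 40/3,  g(0) = 0,  g(2) = 8/3,  g(5) = -100/3.
So the maximum is g(-2) = 40/3.

-2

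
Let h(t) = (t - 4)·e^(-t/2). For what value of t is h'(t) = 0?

6

Differentiating with the product rule gives h'(t) = (-(1/2)t + 3)·e^(-t/2). Since e^(-t/2) > 0, the only critical point is t = 6.
h''(6) has the same sign as -1/2 < 0, so this is a local maximum.
h(6) = (2)·e^(-3) ≈ 0.0996.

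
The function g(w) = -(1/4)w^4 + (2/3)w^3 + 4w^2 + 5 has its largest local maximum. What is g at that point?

143/3

Critical points: g'(w) = -w^3 + 2w^2 + 8w vanishes at w = -2, 0, 4.
Second-derivative test with g''(w) = -3w^2 + 4w + 8: g''(-2) = -12 < 0 ⇒ local maximum; g''(0) = 8 > 0 ⇒ local minimum; g''(4) = -24 < 0 ⇒ local maximum.
So the largest local maximum value is g(4) = 143/3.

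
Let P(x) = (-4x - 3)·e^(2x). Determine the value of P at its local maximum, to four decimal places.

0.1642

P'(x) = (-4)·e^(2x) + (-4x - 3)·2·e^(2x) = (-8x - 10)·e^(2x). Since e^(2x) > 0, the only critical point is x = -5/4.
P''(-5/4) has the same sign as -8 < 0, so this is a local maximum.
P(-5/4) = (2)·e^(-5/2) ≈ 0.1642.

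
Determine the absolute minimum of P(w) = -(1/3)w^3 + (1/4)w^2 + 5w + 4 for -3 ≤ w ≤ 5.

-77/12

P'(w) = -w^2 + (1/2)w + 5, which vanishes at w = -2 and w = 5/2.
Candidates: P(-3) = 1/4,  P(-2) = -7/3,  P(5/2) = 617/48,  P(5) = -77/12.
The minimum over the interval is -77/12, attained at w = 5.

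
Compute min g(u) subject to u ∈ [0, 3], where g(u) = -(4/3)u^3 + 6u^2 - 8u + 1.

g'(u) = -4u^2 + 12u - 8, which vanishes at u = 1 and u = 2.
Candidates: g(0) = 1; g(1) = -7/3; g(2) = -5/3; g(3) = -5.
The minimum over the interval is -5, attained at u = 3.

-5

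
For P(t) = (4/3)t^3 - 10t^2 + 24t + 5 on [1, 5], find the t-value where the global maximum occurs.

5

The derivative is 4t^2 - 20t + 24, which vanishes at t = 2 and t = 3.
Compare values at every candidate in [1, 5]: P(1) = 61/3; P(2) = 71/3; P(3) = 23; P(5) = 125/3.
So the maximum is P(5) = 125/3.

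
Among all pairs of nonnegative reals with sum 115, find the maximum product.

With x + y = 115, the product is P(x) = x(115 − x).
P'(x) = 115 − 2x = 0 gives x = 115/2; P'' = −2 < 0, so this is the maximum.
P = 115/2·115/2 = 13225/4.

13225/4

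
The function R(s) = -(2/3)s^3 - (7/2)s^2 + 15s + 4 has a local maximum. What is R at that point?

R'(s) = -2s^2 - 7s + 15. Setting R'(s) = 0 gives s ∈ {-5, 3/2}.
Second-derivative test with R''(s) = -4s - 7: R''(-5) = 13 > 0 ⇒ local minimum; R''(3/2) = -13 < 0 ⇒ local maximum.
So the local maximum value is R(3/2) = 131/8.

131/8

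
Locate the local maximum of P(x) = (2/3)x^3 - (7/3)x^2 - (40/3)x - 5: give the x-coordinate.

-5/3

P'(x) = 2x^2 - (14/3)x - 40/3 = 0 at x = -5/3, 4.
P''(x) = 4x - 14/3. P''(-5/3) = -34/3 < 0 ⇒ local maximum; P''(4) = 34/3 > 0 ⇒ local minimum.
The local maximum is P(-5/3) = 620/81.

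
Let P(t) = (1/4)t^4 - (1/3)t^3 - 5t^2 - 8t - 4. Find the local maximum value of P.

Critical points: P'(t) = t^3 - t^2 - 10t - 8 vanishes at t = -2, -1, 4.
Second-derivative test with P''(t) = 3t^2 - 2t - 10: P''(-2) = 6 > 0 ⇒ local minimum; P''(-1) = -5 < 0 ⇒ local maximum; P''(4) = 30 > 0 ⇒ local minimum.
Thus P has its local maximum at t = -1, with value -5/12.

-5/12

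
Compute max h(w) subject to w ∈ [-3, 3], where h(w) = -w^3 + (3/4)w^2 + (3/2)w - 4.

101/4

The derivative is -3w^2 + (3/2)w + 3/2, which vanishes at w = -1/2 and w = 1.
Evaluating at the critical points and endpoints: h(-3) = 101/4; h(-1/2) = -71/16; h(1) = -11/4; h(3) = -79/4.
The maximum over the interval is 101/4, attained at w = -3.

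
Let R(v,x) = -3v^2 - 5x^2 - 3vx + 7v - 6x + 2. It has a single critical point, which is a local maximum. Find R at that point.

∂R/∂v = -6v - 3x + 7 = 0 and ∂R/∂x = -3v - 10x - 6 = 0, so (v, x) = (88/51, -19/17).
The Hessian has R_{vv} = -6, R_{xx} = -10, R_{vx} = -3, giving D = 51 > 0 with R_{vv} < 0, so the point is a local maximum.
R(88/51, -19/17) = 581/51.

581/51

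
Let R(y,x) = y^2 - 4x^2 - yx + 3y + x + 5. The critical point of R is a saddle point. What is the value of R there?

∂R/∂y = 2y - x + 3 = 0 and ∂R/∂x = -y - 8x + 1 = 0, so (y, x) = (-23/17, 5/17).
The Hessian has R_{yy} = 2, R_{xx} = -8, R_{yx} = -1, giving D = -17 < 0, so the point is a saddle point.
R(-23/17, 5/17) = 53/17.

53/17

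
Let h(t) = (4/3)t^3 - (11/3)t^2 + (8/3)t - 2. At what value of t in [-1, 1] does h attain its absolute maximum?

Differentiating, h'(t) = 4t^2 - (22/3)t + 8/3; whose only zero in [-1, 1] is t = 1/2.
Candidates: h(-1) = -29/3; h(1/2) = -17/12; h(1) = -5/3.
The maximum over the interval is -17/12, attained at t = 1/2.

1/2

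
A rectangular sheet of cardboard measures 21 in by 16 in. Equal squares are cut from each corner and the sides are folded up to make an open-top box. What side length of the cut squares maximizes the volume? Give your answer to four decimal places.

3.0000

With cut size x, the volume is V(x) = x(21 − 2x)(16 − 2x) for 0 < x < 8.
V'(x) = 12x^2 − 148x + 336. Setting V'(x) = 0 gives x ≈ 3.0000 (the root in (0, 8)).
V''(x) = 24x − 148 is negative there, so this is the maximum; V ≈ 450.0000.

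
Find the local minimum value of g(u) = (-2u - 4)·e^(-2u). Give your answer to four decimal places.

g'(u) = (-2)·e^(-2u) + (-2u - 4)·(-2)·e^(-2u) = (4u + 6)·e^(-2u). Since e^(-2u) > 0, the only critical point is u = -3/2.
g''(-3/2) has the same sign as 4 > 0, so this is a local minimum.
g(-3/2) = (-1)·e^(3) ≈ -20.0855.

-20.0855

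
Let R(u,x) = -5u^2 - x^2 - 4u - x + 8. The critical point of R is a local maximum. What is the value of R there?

181/20

∂R/∂u = -10u - 4 = 0 and ∂R/∂x = -2x - 1 = 0, so (u, x) = (-2/5, -1/2).
The Hessian has R_{uu} = -10, R_{xx} = -2, R_{ux} = 0, giving D = 20 > 0 with R_{uu} < 0, so the point is a local maximum.
R(-2/5, -1/2) = 181/20.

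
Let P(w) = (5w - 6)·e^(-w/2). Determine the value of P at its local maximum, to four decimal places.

2.0190

Differentiating with the product rule gives P'(w) = (-(5/2)w + 8)·e^(-w/2). Since e^(-w/2) > 0, the only critical point is w = 16/5.
P''(16/5) has the same sign as -5/2 < 0, so this is a local maximum.
P(16/5) = (10)·e^(-8/5) ≈ 2.0190.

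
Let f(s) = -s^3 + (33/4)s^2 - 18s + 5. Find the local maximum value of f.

f'(s) = -3s^2 + (33/2)s - 18 = 0 at s = 3/2, 4.
Since f''(s) = -6s + 33/2, we get f''(3/2) = 15/2 > 0 ⇒ local minimum; f''(4) = -15/2 < 0 ⇒ local maximum.
So the local maximum value is f(4) = 1.

1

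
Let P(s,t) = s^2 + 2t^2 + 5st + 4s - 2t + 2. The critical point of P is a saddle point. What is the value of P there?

110/17

∂P/∂s = 2s + 5t + 4 = 0 and ∂P/∂t = 5s + 4t - 2 = 0, so (s, t) = (26/17, -24/17).
The Hessian has P_{ss} = 2, P_{tt} = 4, P_{st} = 5, giving D = -17 < 0, so the point is a saddle point.
P(26/17, -24/17) = 110/17.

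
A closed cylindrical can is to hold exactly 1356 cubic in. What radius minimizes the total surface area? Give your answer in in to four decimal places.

With radius r and height h, πr²h = 1356 so h = 1356/(πr²), and S(r) = 2πr² + 2πrh = 2πr² + 2·1356/r.
S'(r) = 4πr − 2·1356/r² = 0 ⇒ r³ = 1356/(2π), so r ≈ 5.9983 and h = 2r ≈ 11.9966.
S''(r) = 4π + 4·1356/r³ > 0, so this is the minimum; S ≈ 678.1946.

5.9983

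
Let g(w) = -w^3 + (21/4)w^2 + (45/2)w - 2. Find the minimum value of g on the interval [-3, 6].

Differentiating, g'(w) = -3w^2 + (21/2)w + 45/2; which vanishes at w = -3/2 and w = 5.
Evaluating at the critical points and endpoints: g(-3) = 19/4; g(-3/2) = -329/16; g(5) = 467/4; g(6) = 106.
So the minimum is g(-3/2) = -329/16.

-329/16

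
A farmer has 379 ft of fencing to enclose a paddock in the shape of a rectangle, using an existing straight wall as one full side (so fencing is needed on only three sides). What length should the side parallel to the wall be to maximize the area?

Let the sides perpendicular to the wall have length x and the parallel side y, so 2x + y = 379 and the area is A = xy = x(379 − 2x).
A'(x) = 379 − 4x = 0 gives x = 379/4, and A''(x) = −4 < 0 confirms a maximum.
Then y = 379 − 2·379/4 = 379/2 and A = 143641/8.

379/2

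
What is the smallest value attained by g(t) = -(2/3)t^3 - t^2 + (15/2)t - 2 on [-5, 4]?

Differentiating, g'(t) = -2t^2 - 2t + 15/2; which vanishes at t = -5/2 and t = 3/2.
Evaluating at the critical points and endpoints: g(-5) = 113/6, g(-5/2) = -199/12, g(3/2) = 19/4, g(4) = -92/3.
The minimum over the interval is -92/3, attained at t = 4.

-92/3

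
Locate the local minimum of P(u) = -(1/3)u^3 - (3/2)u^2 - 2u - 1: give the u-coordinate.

-2

Critical points: P'(u) = -u^2 - 3u - 2 vanishes at u = -2, -1.
Since P''(u) = -2u - 3, we get P''(-2) = 1 > 0 ⇒ local minimum; P''(-1) = -1 < 0 ⇒ local maximum.
Thus P has its local minimum at u = -2, with value -1/3.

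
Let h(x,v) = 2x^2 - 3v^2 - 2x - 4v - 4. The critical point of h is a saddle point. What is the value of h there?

∂h/∂x = 4x - 2 = 0 and ∂h/∂v = -6v - 4 = 0, so (x, v) = (1/2, -2/3).
The Hessian has h_{xx} = 4, h_{vv} = -6, h_{xv} = 0, giving D = -24 < 0, so the point is a saddle point.
h(1/2, -2/3) = -19/6.

-19/6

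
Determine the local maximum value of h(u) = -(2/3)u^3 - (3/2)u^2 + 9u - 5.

h'(u) = -2u^2 - 3u + 9. Setting h'(u) = 0 gives u ∈ {-3, 3/2}.
Since h''(u) = -4u - 3, we get h''(-3) = 9 > 0 ⇒ local minimum; h''(3/2) = -9 < 0 ⇒ local maximum.
The local maximum is h(3/2) = 23/8.

23/8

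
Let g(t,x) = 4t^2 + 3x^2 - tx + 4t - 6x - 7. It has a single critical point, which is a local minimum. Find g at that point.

-497/47

∂g/∂t = 8t - x + 4 = 0 and ∂g/∂x = -t + 6x - 6 = 0, so (t, x) = (-18/47, 44/47).
The Hessian has g_{tt} = 8, g_{xx} = 6, g_{tx} = -1, giving D = 47 > 0 with g_{tt} > 0, so the point is a local minimum.
g(-18/47, 44/47) = -497/47.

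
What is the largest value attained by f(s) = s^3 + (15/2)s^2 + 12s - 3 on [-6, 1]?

35/2

The derivative is 3s^2 + 15s + 12, which vanishes at s = -4 and s = -1.
Candidates: f(-6) = -21, f(-4) = 5, f(-1) = -17/2, f(1) = 35/2.
Hence the absolute maximum is 35/2 at s = 1.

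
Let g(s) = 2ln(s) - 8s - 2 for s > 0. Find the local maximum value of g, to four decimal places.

g'(s) = 2/s − 8 = 0 gives s = 1/4.
g''(s) = -2/s², which is negative for s > 0, so this is a local maximum.
g(1/4) = 2·ln(1/4) - 2 - 2 ≈ -6.7726.

-6.7726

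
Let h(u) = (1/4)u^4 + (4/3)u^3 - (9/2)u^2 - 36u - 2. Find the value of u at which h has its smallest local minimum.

3

Critical points: h'(u) = u^3 + 4u^2 - 9u - 36 vanishes at u = -4, -3, 3.
Since h''(u) = 3u^2 + 8u - 9, we get h''(-4) = 7 > 0 ⇒ local minimum; h''(-3) = -6 < 0 ⇒ local maximum; h''(3) = 42 > 0 ⇒ local minimum.
The smallest local minimum is h(3) = -377/4.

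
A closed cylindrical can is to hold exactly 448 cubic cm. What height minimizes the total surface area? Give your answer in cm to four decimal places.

8.2933

With radius r and height h, πr²h = 448 so h = 448/(πr²), and S(r) = 2πr² + 2πrh = 2πr² + 2·448/r.
S'(r) = 4πr − 2·448/r² = 0 ⇒ r³ = 448/(2π), so r ≈ 4.1467 and h = 2r ≈ 8.2933.
S''(r) = 4π + 4·448/r³ > 0, so this is the minimum; S ≈ 324.1156.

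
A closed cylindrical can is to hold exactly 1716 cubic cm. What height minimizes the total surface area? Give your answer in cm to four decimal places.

12.9760

With radius r and height h, πr²h = 1716 so h = 1716/(πr²), and S(r) = 2πr² + 2πrh = 2πr² + 2·1716/r.
S'(r) = 4πr − 2·1716/r² = 0 ⇒ r³ = 1716/(2π), so r ≈ 6.4880 and h = 2r ≈ 12.9760.
S''(r) = 4π + 4·1716/r³ > 0, so this is the minimum; S ≈ 793.4619.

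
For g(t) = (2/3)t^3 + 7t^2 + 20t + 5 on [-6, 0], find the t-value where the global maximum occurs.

0

The derivative is 2t^2 + 14t + 20, which vanishes at t = -5 and t = -2.
Compare values at every candidate in [-6, 0]: g(-6) = -7, g(-5) = -10/3, g(-2) = -37/3, g(0) = 5.
So the maximum is g(0) = 5.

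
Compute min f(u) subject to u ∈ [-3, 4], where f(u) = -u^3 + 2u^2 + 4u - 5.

Differentiating, f'(u) = -3u^2 + 4u + 4; which vanishes at u = -2/3 and u = 2.
Evaluating at the critical points and endpoints: f(-3) = 28, f(-2/3) = -175/27, f(2) = 3, f(4) = -21.
Hence the absolute minimum is -21 at u = 4.

-21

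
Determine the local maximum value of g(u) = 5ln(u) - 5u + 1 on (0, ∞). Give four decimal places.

-4.0000

g'(u) = 5/u − 5 = 0 gives u = 1.
g''(u) = -5/u², which is negative for u > 0, so this is a local maximum.
g(1) = 5·ln(1) - 5 + 1 ≈ -4.0000.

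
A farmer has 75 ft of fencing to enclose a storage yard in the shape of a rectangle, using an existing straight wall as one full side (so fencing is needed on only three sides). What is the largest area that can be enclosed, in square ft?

5625/8

Let the sides perpendicular to the wall have length x and the parallel side y, so 2x + y = 75 and the area is A = xy = x(75 − 2x).
A'(x) = 75 − 4x = 0 gives x = 75/4, and A''(x) = −4 < 0 confirms a maximum.
Then y = 75 − 2·75/4 = 75/2 and A = 5625/8.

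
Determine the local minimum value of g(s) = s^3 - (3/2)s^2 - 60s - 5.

Critical points: g'(s) = 3s^2 - 3s - 60 vanishes at s = -4, 5.
Since g''(s) = 6s - 3, we get g''(-4) = -27 < 0 ⇒ local maximum; g''(5) = 27 > 0 ⇒ local minimum.
The local minimum is g(5) = -435/2.

-435/2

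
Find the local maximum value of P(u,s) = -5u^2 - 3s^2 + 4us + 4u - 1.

1/11

∂P/∂u = -10u + 4s + 4 = 0 and ∂P/∂s = 4u - 6s = 0, so (u, s) = (6/11, 4/11).
The Hessian has P_{uu} = -10, P_{ss} = -6, P_{us} = 4, giving D = 44 > 0 with P_{uu} < 0, so the point is a local maximum.
P(6/11, 4/11) = 1/11.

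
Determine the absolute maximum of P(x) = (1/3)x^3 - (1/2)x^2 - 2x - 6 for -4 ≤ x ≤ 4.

P'(x) = x^2 - x - 2, which vanishes at x = -1 and x = 2.
Evaluating at the critical points and endpoints: P(-4) = -82/3, P(-1) = -29/6, P(2) = -28/3, P(4) = -2/3.
The maximum over the interval is -2/3, attained at x = 4.

-2/3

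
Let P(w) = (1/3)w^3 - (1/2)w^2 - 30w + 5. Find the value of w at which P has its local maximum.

-5

P'(w) = w^2 - w - 30 = 0 at w = -5, 6.
Second-derivative test with P''(w) = 2w - 1: P''(-5) = -11 < 0 ⇒ local maximum; P''(6) = 11 > 0 ⇒ local minimum.
Thus P has its local maximum at w = -5, with value 605/6.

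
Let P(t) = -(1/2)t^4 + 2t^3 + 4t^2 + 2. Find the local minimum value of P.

2

P'(t) = -2t^3 + 6t^2 + 8t = 0 at t = -1, 0, 4.
Second-derivative test with P''(t) = -6t^2 + 12t + 8: P''(-1) = -10 < 0 ⇒ local maximum; P''(0) = 8 > 0 ⇒ local minimum; P''(4) = -40 < 0 ⇒ local maximum.
So the local minimum value is P(0) = 2.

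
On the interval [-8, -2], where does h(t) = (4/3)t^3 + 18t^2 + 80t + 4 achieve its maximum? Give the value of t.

-2

The derivative is 4t^2 + 36t + 80, which vanishes at t = -5 and t = -4.
Compare values at every candidate in [-8, -2]: h(-8) = -500/3,  h(-5) = -338/3,  h(-4) = -340/3,  h(-2) = -284/3.
Hence the absolute maximum is -284/3 at t = -2.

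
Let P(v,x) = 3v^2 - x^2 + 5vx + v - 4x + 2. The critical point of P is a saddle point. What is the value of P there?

∂P/∂v = 6v + 5x + 1 = 0 and ∂P/∂x = 5v - 2x - 4 = 0, so (v, x) = (18/37, -29/37).
The Hessian has P_{vv} = 6, P_{xx} = -2, P_{vx} = 5, giving D = -37 < 0, so the point is a saddle point.
P(18/37, -29/37) = 141/37.

141/37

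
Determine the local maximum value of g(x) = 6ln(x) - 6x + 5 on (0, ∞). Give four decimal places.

-1.0000

g'(x) = 6/x − 6 = 0 gives x = 1.
g''(x) = -6/x², which is negative for x > 0, so this is a local maximum.
g(1) = 6·ln(1) - 6 + 5 ≈ -1.0000.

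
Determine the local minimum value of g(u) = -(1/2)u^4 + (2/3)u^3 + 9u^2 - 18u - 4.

-77/6

g'(u) = -2u^3 + 2u^2 + 18u - 18 = 0 at u = -3, 1, 3.
Since g''(u) = -6u^2 + 4u + 18, we get g''(-3) = -48 < 0 ⇒ local maximum; g''(1) = 16 > 0 ⇒ local minimum; g''(3) = -24 < 0 ⇒ local maximum.
The local minimum is g(1) = -77/6.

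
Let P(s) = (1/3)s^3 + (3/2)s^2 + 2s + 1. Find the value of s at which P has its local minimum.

P'(s) = s^2 + 3s + 2 = 0 at s = -2, -1.
Second-derivative test with P''(s) = 2s + 3: P''(-2) = -1 < 0 ⇒ local maximum; P''(-1) = 1 > 0 ⇒ local minimum.
So the local minimum value is P(-1) = 1/6.

-1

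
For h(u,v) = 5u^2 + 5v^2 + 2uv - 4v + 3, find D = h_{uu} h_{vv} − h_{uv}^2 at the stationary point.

∂h/∂u = 10u + 2v = 0 and ∂h/∂v = 2u + 10v - 4 = 0, so (u, v) = (-1/12, 5/12).
The Hessian has h_{uu} = 10, h_{vv} = 10, h_{uv} = 2, giving D = 96 > 0 with h_{uu} > 0, so the point is a local minimum.
D = (10)·(10) − (2)^2 = 96.

96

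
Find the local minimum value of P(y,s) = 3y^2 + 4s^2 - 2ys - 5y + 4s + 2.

∂P/∂y = 6y - 2s - 5 = 0 and ∂P/∂s = -2y + 8s + 4 = 0, so (y, s) = (8/11, -7/22).
The Hessian has P_{yy} = 6, P_{ss} = 8, P_{ys} = -2, giving D = 44 > 0 with P_{yy} > 0, so the point is a local minimum.
P(8/11, -7/22) = -5/11.

-5/11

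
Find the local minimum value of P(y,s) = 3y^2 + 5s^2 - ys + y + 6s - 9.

∂P/∂y = 6y - s + 1 = 0 and ∂P/∂s = -y + 10s + 6 = 0, so (y, s) = (-16/59, -37/59).
The Hessian has P_{yy} = 6, P_{ss} = 10, P_{ys} = -1, giving D = 59 > 0 with P_{yy} > 0, so the point is a local minimum.
P(-16/59, -37/59) = -650/59.

-650/59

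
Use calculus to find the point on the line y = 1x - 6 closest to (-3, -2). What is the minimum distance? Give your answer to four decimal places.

Minimize D(x)^2 = (x + 3)^2 + (x - 4)^2.
d/dx[D^2] = 2(x + 3) + 2·1·(x - 4) = 0 ⇒ x = 1/2.
Then y = -11/2 and the distance is √(49/2) ≈ 4.9497.

4.9497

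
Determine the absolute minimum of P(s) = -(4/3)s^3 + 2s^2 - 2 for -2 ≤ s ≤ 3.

Differentiating, P'(s) = -4s^2 + 4s; which vanishes at s = 0 and s = 1.
Candidates: P(-2) = 50/3, P(0) = -2, P(1) = -4/3, P(3) = -20.
So the minimum is P(3) = -20.

-20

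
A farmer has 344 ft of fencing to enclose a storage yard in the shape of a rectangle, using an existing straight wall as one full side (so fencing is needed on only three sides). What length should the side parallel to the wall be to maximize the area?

172

Let the sides perpendicular to the wall have length x and the parallel side y, so 2x + y = 344 and the area is A = xy = x(344 − 2x).
A'(x) = 344 − 4x = 0 gives x = 86, and A''(x) = −4 < 0 confirms a maximum.
Then y = 344 − 2·86 = 172 and A = 14792.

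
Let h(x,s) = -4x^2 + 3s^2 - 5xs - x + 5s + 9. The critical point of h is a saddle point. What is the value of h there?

∂h/∂x = -8x - 5s - 1 = 0 and ∂h/∂s = -5x + 6s + 5 = 0, so (x, s) = (19/73, -45/73).
The Hessian has h_{xx} = -8, h_{ss} = 6, h_{xs} = -5, giving D = -73 < 0, so the point is a saddle point.
h(19/73, -45/73) = 535/73.

535/73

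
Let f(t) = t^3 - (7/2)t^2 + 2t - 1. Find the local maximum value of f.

-37/54

Critical points: f'(t) = 3t^2 - 7t + 2 vanishes at t = 1/3, 2.
Second-derivative test with f''(t) = 6t - 7: f''(1/3) = -5 < 0 ⇒ local maximum; f''(2) = 5 > 0 ⇒ local minimum.
So the local maximum value is f(1/3) = -37/54.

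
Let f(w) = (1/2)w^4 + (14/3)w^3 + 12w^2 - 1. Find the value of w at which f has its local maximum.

-3

f'(w) = 2w^3 + 14w^2 + 24w. Setting f'(w) = 0 gives w ∈ {-4, -3, 0}.
f''(w) = 6w^2 + 28w + 24. f''(-4) = 8 > 0 ⇒ local minimum; f''(-3) = -6 < 0 ⇒ local maximum; f''(0) = 24 > 0 ⇒ local minimum.
So the local maximum value is f(-3) = 43/2.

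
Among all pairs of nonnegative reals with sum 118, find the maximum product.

With x + y = 118, the product is P(x) = x(118 − x).
P'(x) = 118 − 2x = 0 gives x = 59; P'' = −2 < 0, so this is the maximum.
P = 59·59 = 3481.

3481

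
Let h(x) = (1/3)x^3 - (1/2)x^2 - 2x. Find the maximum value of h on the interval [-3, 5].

115/6

h'(x) = x^2 - x - 2, which vanishes at x = -1 and x = 2.
Evaluating at the critical points and endpoints: h(-3) = -15/2; h(-1) = 7/6; h(2) = -10/3; h(5) = 115/6.
So the maximum is h(5) = 115/6.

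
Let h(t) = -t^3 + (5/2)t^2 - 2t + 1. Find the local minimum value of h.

Critical points: h'(t) = -3t^2 + 5t - 2 vanishes at t = 2/3, 1.
Second-derivative test with h''(t) = -6t + 5: h''(2/3) = 1 > 0 ⇒ local minimum; h''(1) = -1 < 0 ⇒ local maximum.
The local minimum is h(2/3) = 13/27.

13/27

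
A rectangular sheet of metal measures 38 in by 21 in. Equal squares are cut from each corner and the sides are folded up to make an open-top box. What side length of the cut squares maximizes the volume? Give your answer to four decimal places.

With cut size x, the volume is V(x) = x(38 − 2x)(21 − 2x) for 0 < x < 10.5.
V'(x) = 12x^2 − 236x + 798. Setting V'(x) = 0 gives x ≈ 4.3384 (the root in (0, 10.5)).
V''(x) = 24x − 236 is negative there, so this is the maximum; V ≈ 1567.7054.

4.3384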